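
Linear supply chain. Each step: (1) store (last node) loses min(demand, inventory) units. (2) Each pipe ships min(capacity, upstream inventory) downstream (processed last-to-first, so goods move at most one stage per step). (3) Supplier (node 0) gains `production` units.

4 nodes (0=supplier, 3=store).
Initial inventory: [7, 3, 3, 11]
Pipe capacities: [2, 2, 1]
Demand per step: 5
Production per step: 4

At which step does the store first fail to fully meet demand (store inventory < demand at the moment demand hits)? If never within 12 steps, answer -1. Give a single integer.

Step 1: demand=5,sold=5 ship[2->3]=1 ship[1->2]=2 ship[0->1]=2 prod=4 -> [9 3 4 7]
Step 2: demand=5,sold=5 ship[2->3]=1 ship[1->2]=2 ship[0->1]=2 prod=4 -> [11 3 5 3]
Step 3: demand=5,sold=3 ship[2->3]=1 ship[1->2]=2 ship[0->1]=2 prod=4 -> [13 3 6 1]
Step 4: demand=5,sold=1 ship[2->3]=1 ship[1->2]=2 ship[0->1]=2 prod=4 -> [15 3 7 1]
Step 5: demand=5,sold=1 ship[2->3]=1 ship[1->2]=2 ship[0->1]=2 prod=4 -> [17 3 8 1]
Step 6: demand=5,sold=1 ship[2->3]=1 ship[1->2]=2 ship[0->1]=2 prod=4 -> [19 3 9 1]
Step 7: demand=5,sold=1 ship[2->3]=1 ship[1->2]=2 ship[0->1]=2 prod=4 -> [21 3 10 1]
Step 8: demand=5,sold=1 ship[2->3]=1 ship[1->2]=2 ship[0->1]=2 prod=4 -> [23 3 11 1]
Step 9: demand=5,sold=1 ship[2->3]=1 ship[1->2]=2 ship[0->1]=2 prod=4 -> [25 3 12 1]
Step 10: demand=5,sold=1 ship[2->3]=1 ship[1->2]=2 ship[0->1]=2 prod=4 -> [27 3 13 1]
Step 11: demand=5,sold=1 ship[2->3]=1 ship[1->2]=2 ship[0->1]=2 prod=4 -> [29 3 14 1]
Step 12: demand=5,sold=1 ship[2->3]=1 ship[1->2]=2 ship[0->1]=2 prod=4 -> [31 3 15 1]
First stockout at step 3

3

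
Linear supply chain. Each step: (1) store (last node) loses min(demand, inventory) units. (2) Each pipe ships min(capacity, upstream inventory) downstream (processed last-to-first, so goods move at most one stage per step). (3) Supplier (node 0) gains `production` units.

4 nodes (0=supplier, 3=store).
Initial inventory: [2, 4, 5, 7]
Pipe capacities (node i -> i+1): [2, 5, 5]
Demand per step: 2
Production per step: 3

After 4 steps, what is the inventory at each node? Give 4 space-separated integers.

Step 1: demand=2,sold=2 ship[2->3]=5 ship[1->2]=4 ship[0->1]=2 prod=3 -> inv=[3 2 4 10]
Step 2: demand=2,sold=2 ship[2->3]=4 ship[1->2]=2 ship[0->1]=2 prod=3 -> inv=[4 2 2 12]
Step 3: demand=2,sold=2 ship[2->3]=2 ship[1->2]=2 ship[0->1]=2 prod=3 -> inv=[5 2 2 12]
Step 4: demand=2,sold=2 ship[2->3]=2 ship[1->2]=2 ship[0->1]=2 prod=3 -> inv=[6 2 2 12]

6 2 2 12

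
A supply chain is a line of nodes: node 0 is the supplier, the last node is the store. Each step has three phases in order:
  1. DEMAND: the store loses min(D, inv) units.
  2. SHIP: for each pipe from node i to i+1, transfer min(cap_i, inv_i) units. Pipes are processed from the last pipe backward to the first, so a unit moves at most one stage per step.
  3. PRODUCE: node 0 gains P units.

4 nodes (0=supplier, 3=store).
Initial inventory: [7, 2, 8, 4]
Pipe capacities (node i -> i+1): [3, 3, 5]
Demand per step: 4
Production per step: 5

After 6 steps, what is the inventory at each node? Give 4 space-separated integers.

Step 1: demand=4,sold=4 ship[2->3]=5 ship[1->2]=2 ship[0->1]=3 prod=5 -> inv=[9 3 5 5]
Step 2: demand=4,sold=4 ship[2->3]=5 ship[1->2]=3 ship[0->1]=3 prod=5 -> inv=[11 3 3 6]
Step 3: demand=4,sold=4 ship[2->3]=3 ship[1->2]=3 ship[0->1]=3 prod=5 -> inv=[13 3 3 5]
Step 4: demand=4,sold=4 ship[2->3]=3 ship[1->2]=3 ship[0->1]=3 prod=5 -> inv=[15 3 3 4]
Step 5: demand=4,sold=4 ship[2->3]=3 ship[1->2]=3 ship[0->1]=3 prod=5 -> inv=[17 3 3 3]
Step 6: demand=4,sold=3 ship[2->3]=3 ship[1->2]=3 ship[0->1]=3 prod=5 -> inv=[19 3 3 3]

19 3 3 3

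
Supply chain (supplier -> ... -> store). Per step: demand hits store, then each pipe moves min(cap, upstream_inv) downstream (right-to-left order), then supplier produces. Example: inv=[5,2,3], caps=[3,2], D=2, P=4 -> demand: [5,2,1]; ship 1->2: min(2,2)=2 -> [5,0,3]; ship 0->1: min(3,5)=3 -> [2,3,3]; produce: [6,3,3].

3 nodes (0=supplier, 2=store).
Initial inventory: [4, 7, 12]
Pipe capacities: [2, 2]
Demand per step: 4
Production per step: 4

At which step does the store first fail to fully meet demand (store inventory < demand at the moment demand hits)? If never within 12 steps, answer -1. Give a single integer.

Step 1: demand=4,sold=4 ship[1->2]=2 ship[0->1]=2 prod=4 -> [6 7 10]
Step 2: demand=4,sold=4 ship[1->2]=2 ship[0->1]=2 prod=4 -> [8 7 8]
Step 3: demand=4,sold=4 ship[1->2]=2 ship[0->1]=2 prod=4 -> [10 7 6]
Step 4: demand=4,sold=4 ship[1->2]=2 ship[0->1]=2 prod=4 -> [12 7 4]
Step 5: demand=4,sold=4 ship[1->2]=2 ship[0->1]=2 prod=4 -> [14 7 2]
Step 6: demand=4,sold=2 ship[1->2]=2 ship[0->1]=2 prod=4 -> [16 7 2]
Step 7: demand=4,sold=2 ship[1->2]=2 ship[0->1]=2 prod=4 -> [18 7 2]
Step 8: demand=4,sold=2 ship[1->2]=2 ship[0->1]=2 prod=4 -> [20 7 2]
Step 9: demand=4,sold=2 ship[1->2]=2 ship[0->1]=2 prod=4 -> [22 7 2]
Step 10: demand=4,sold=2 ship[1->2]=2 ship[0->1]=2 prod=4 -> [24 7 2]
Step 11: demand=4,sold=2 ship[1->2]=2 ship[0->1]=2 prod=4 -> [26 7 2]
Step 12: demand=4,sold=2 ship[1->2]=2 ship[0->1]=2 prod=4 -> [28 7 2]
First stockout at step 6

6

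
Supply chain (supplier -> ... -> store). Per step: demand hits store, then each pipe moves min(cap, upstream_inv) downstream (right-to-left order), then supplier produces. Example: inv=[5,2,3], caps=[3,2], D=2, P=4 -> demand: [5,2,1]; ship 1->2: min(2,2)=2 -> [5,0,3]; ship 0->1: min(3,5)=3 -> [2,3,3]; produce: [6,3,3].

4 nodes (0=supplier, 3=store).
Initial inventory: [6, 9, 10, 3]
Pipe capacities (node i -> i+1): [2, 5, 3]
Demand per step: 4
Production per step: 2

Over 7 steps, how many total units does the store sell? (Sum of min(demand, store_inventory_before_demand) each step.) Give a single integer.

Step 1: sold=3 (running total=3) -> [6 6 12 3]
Step 2: sold=3 (running total=6) -> [6 3 14 3]
Step 3: sold=3 (running total=9) -> [6 2 14 3]
Step 4: sold=3 (running total=12) -> [6 2 13 3]
Step 5: sold=3 (running total=15) -> [6 2 12 3]
Step 6: sold=3 (running total=18) -> [6 2 11 3]
Step 7: sold=3 (running total=21) -> [6 2 10 3]

Answer: 21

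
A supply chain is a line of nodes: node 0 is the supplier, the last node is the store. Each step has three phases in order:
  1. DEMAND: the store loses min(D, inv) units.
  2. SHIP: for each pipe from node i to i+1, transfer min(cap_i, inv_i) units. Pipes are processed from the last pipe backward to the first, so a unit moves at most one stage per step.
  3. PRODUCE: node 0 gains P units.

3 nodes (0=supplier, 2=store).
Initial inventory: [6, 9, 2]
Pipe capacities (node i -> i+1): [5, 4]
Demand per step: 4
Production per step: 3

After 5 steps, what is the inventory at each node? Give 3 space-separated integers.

Step 1: demand=4,sold=2 ship[1->2]=4 ship[0->1]=5 prod=3 -> inv=[4 10 4]
Step 2: demand=4,sold=4 ship[1->2]=4 ship[0->1]=4 prod=3 -> inv=[3 10 4]
Step 3: demand=4,sold=4 ship[1->2]=4 ship[0->1]=3 prod=3 -> inv=[3 9 4]
Step 4: demand=4,sold=4 ship[1->2]=4 ship[0->1]=3 prod=3 -> inv=[3 8 4]
Step 5: demand=4,sold=4 ship[1->2]=4 ship[0->1]=3 prod=3 -> inv=[3 7 4]

3 7 4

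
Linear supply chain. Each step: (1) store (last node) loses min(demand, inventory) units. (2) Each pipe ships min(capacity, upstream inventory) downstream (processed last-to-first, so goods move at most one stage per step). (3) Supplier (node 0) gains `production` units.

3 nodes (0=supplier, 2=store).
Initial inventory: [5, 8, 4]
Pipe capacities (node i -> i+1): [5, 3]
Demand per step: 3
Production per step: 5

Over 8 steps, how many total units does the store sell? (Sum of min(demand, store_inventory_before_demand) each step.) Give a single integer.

Step 1: sold=3 (running total=3) -> [5 10 4]
Step 2: sold=3 (running total=6) -> [5 12 4]
Step 3: sold=3 (running total=9) -> [5 14 4]
Step 4: sold=3 (running total=12) -> [5 16 4]
Step 5: sold=3 (running total=15) -> [5 18 4]
Step 6: sold=3 (running total=18) -> [5 20 4]
Step 7: sold=3 (running total=21) -> [5 22 4]
Step 8: sold=3 (running total=24) -> [5 24 4]

Answer: 24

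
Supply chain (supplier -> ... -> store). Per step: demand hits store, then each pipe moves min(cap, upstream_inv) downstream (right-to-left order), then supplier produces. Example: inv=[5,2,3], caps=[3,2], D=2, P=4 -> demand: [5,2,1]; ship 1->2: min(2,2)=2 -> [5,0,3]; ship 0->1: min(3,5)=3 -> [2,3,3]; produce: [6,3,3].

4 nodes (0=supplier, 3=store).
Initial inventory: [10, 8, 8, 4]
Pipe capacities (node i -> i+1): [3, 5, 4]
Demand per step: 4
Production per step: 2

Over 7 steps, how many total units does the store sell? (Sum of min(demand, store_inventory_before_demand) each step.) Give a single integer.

Answer: 28

Derivation:
Step 1: sold=4 (running total=4) -> [9 6 9 4]
Step 2: sold=4 (running total=8) -> [8 4 10 4]
Step 3: sold=4 (running total=12) -> [7 3 10 4]
Step 4: sold=4 (running total=16) -> [6 3 9 4]
Step 5: sold=4 (running total=20) -> [5 3 8 4]
Step 6: sold=4 (running total=24) -> [4 3 7 4]
Step 7: sold=4 (running total=28) -> [3 3 6 4]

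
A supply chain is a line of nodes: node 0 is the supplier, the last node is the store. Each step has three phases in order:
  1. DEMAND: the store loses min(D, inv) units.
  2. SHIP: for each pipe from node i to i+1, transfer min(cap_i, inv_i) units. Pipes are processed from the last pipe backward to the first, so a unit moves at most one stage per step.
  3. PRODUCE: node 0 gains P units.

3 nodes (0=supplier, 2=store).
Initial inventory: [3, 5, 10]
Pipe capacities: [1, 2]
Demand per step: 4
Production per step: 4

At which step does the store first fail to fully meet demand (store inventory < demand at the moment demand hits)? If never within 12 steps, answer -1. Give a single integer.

Step 1: demand=4,sold=4 ship[1->2]=2 ship[0->1]=1 prod=4 -> [6 4 8]
Step 2: demand=4,sold=4 ship[1->2]=2 ship[0->1]=1 prod=4 -> [9 3 6]
Step 3: demand=4,sold=4 ship[1->2]=2 ship[0->1]=1 prod=4 -> [12 2 4]
Step 4: demand=4,sold=4 ship[1->2]=2 ship[0->1]=1 prod=4 -> [15 1 2]
Step 5: demand=4,sold=2 ship[1->2]=1 ship[0->1]=1 prod=4 -> [18 1 1]
Step 6: demand=4,sold=1 ship[1->2]=1 ship[0->1]=1 prod=4 -> [21 1 1]
Step 7: demand=4,sold=1 ship[1->2]=1 ship[0->1]=1 prod=4 -> [24 1 1]
Step 8: demand=4,sold=1 ship[1->2]=1 ship[0->1]=1 prod=4 -> [27 1 1]
Step 9: demand=4,sold=1 ship[1->2]=1 ship[0->1]=1 prod=4 -> [30 1 1]
Step 10: demand=4,sold=1 ship[1->2]=1 ship[0->1]=1 prod=4 -> [33 1 1]
Step 11: demand=4,sold=1 ship[1->2]=1 ship[0->1]=1 prod=4 -> [36 1 1]
Step 12: demand=4,sold=1 ship[1->2]=1 ship[0->1]=1 prod=4 -> [39 1 1]
First stockout at step 5

5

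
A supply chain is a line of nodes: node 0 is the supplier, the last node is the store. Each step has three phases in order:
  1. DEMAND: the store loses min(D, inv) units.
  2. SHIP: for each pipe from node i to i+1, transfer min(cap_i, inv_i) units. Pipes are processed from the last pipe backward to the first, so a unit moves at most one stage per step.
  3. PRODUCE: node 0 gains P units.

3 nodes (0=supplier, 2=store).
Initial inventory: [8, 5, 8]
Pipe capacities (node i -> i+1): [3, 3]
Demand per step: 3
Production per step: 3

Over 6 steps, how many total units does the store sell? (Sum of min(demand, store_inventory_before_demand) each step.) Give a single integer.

Answer: 18

Derivation:
Step 1: sold=3 (running total=3) -> [8 5 8]
Step 2: sold=3 (running total=6) -> [8 5 8]
Step 3: sold=3 (running total=9) -> [8 5 8]
Step 4: sold=3 (running total=12) -> [8 5 8]
Step 5: sold=3 (running total=15) -> [8 5 8]
Step 6: sold=3 (running total=18) -> [8 5 8]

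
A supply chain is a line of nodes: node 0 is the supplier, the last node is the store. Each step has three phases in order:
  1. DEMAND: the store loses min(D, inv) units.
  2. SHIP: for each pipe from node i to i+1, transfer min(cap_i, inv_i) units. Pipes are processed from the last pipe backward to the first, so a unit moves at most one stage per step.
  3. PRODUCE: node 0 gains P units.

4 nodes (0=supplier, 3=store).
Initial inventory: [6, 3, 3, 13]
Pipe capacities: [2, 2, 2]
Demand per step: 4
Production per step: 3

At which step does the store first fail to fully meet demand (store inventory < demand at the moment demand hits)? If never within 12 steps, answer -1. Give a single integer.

Step 1: demand=4,sold=4 ship[2->3]=2 ship[1->2]=2 ship[0->1]=2 prod=3 -> [7 3 3 11]
Step 2: demand=4,sold=4 ship[2->3]=2 ship[1->2]=2 ship[0->1]=2 prod=3 -> [8 3 3 9]
Step 3: demand=4,sold=4 ship[2->3]=2 ship[1->2]=2 ship[0->1]=2 prod=3 -> [9 3 3 7]
Step 4: demand=4,sold=4 ship[2->3]=2 ship[1->2]=2 ship[0->1]=2 prod=3 -> [10 3 3 5]
Step 5: demand=4,sold=4 ship[2->3]=2 ship[1->2]=2 ship[0->1]=2 prod=3 -> [11 3 3 3]
Step 6: demand=4,sold=3 ship[2->3]=2 ship[1->2]=2 ship[0->1]=2 prod=3 -> [12 3 3 2]
Step 7: demand=4,sold=2 ship[2->3]=2 ship[1->2]=2 ship[0->1]=2 prod=3 -> [13 3 3 2]
Step 8: demand=4,sold=2 ship[2->3]=2 ship[1->2]=2 ship[0->1]=2 prod=3 -> [14 3 3 2]
Step 9: demand=4,sold=2 ship[2->3]=2 ship[1->2]=2 ship[0->1]=2 prod=3 -> [15 3 3 2]
Step 10: demand=4,sold=2 ship[2->3]=2 ship[1->2]=2 ship[0->1]=2 prod=3 -> [16 3 3 2]
Step 11: demand=4,sold=2 ship[2->3]=2 ship[1->2]=2 ship[0->1]=2 prod=3 -> [17 3 3 2]
Step 12: demand=4,sold=2 ship[2->3]=2 ship[1->2]=2 ship[0->1]=2 prod=3 -> [18 3 3 2]
First stockout at step 6

6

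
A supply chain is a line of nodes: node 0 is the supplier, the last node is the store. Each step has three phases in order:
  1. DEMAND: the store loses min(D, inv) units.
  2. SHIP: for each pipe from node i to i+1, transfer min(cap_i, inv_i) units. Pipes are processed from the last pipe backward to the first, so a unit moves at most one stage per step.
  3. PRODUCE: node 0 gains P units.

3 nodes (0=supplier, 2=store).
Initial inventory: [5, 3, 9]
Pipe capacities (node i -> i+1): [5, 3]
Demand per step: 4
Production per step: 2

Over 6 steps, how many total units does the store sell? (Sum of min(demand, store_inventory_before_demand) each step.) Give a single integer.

Step 1: sold=4 (running total=4) -> [2 5 8]
Step 2: sold=4 (running total=8) -> [2 4 7]
Step 3: sold=4 (running total=12) -> [2 3 6]
Step 4: sold=4 (running total=16) -> [2 2 5]
Step 5: sold=4 (running total=20) -> [2 2 3]
Step 6: sold=3 (running total=23) -> [2 2 2]

Answer: 23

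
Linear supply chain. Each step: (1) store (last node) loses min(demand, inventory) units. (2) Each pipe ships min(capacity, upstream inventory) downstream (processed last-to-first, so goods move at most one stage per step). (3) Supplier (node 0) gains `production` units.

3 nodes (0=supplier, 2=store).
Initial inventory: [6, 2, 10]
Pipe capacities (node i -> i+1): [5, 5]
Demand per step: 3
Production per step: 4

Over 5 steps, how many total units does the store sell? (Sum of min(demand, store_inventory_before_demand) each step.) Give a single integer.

Answer: 15

Derivation:
Step 1: sold=3 (running total=3) -> [5 5 9]
Step 2: sold=3 (running total=6) -> [4 5 11]
Step 3: sold=3 (running total=9) -> [4 4 13]
Step 4: sold=3 (running total=12) -> [4 4 14]
Step 5: sold=3 (running total=15) -> [4 4 15]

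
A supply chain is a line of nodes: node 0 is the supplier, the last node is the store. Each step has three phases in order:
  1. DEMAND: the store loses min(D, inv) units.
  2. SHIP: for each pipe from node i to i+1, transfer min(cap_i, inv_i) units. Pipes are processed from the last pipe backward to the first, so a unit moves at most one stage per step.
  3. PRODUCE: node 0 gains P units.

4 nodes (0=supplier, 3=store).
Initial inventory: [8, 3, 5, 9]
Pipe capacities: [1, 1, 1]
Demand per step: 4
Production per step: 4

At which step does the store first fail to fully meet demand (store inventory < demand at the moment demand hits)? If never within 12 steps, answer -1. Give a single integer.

Step 1: demand=4,sold=4 ship[2->3]=1 ship[1->2]=1 ship[0->1]=1 prod=4 -> [11 3 5 6]
Step 2: demand=4,sold=4 ship[2->3]=1 ship[1->2]=1 ship[0->1]=1 prod=4 -> [14 3 5 3]
Step 3: demand=4,sold=3 ship[2->3]=1 ship[1->2]=1 ship[0->1]=1 prod=4 -> [17 3 5 1]
Step 4: demand=4,sold=1 ship[2->3]=1 ship[1->2]=1 ship[0->1]=1 prod=4 -> [20 3 5 1]
Step 5: demand=4,sold=1 ship[2->3]=1 ship[1->2]=1 ship[0->1]=1 prod=4 -> [23 3 5 1]
Step 6: demand=4,sold=1 ship[2->3]=1 ship[1->2]=1 ship[0->1]=1 prod=4 -> [26 3 5 1]
Step 7: demand=4,sold=1 ship[2->3]=1 ship[1->2]=1 ship[0->1]=1 prod=4 -> [29 3 5 1]
Step 8: demand=4,sold=1 ship[2->3]=1 ship[1->2]=1 ship[0->1]=1 prod=4 -> [32 3 5 1]
Step 9: demand=4,sold=1 ship[2->3]=1 ship[1->2]=1 ship[0->1]=1 prod=4 -> [35 3 5 1]
Step 10: demand=4,sold=1 ship[2->3]=1 ship[1->2]=1 ship[0->1]=1 prod=4 -> [38 3 5 1]
Step 11: demand=4,sold=1 ship[2->3]=1 ship[1->2]=1 ship[0->1]=1 prod=4 -> [41 3 5 1]
Step 12: demand=4,sold=1 ship[2->3]=1 ship[1->2]=1 ship[0->1]=1 prod=4 -> [44 3 5 1]
First stockout at step 3

3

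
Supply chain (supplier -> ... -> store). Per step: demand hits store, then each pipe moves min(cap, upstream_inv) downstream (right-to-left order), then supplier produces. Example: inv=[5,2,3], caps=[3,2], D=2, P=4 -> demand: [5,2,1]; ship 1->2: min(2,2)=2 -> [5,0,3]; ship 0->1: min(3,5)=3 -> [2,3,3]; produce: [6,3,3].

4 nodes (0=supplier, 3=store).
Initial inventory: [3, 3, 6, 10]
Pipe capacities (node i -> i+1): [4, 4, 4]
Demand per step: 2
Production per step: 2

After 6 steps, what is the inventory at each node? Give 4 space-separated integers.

Step 1: demand=2,sold=2 ship[2->3]=4 ship[1->2]=3 ship[0->1]=3 prod=2 -> inv=[2 3 5 12]
Step 2: demand=2,sold=2 ship[2->3]=4 ship[1->2]=3 ship[0->1]=2 prod=2 -> inv=[2 2 4 14]
Step 3: demand=2,sold=2 ship[2->3]=4 ship[1->2]=2 ship[0->1]=2 prod=2 -> inv=[2 2 2 16]
Step 4: demand=2,sold=2 ship[2->3]=2 ship[1->2]=2 ship[0->1]=2 prod=2 -> inv=[2 2 2 16]
Step 5: demand=2,sold=2 ship[2->3]=2 ship[1->2]=2 ship[0->1]=2 prod=2 -> inv=[2 2 2 16]
Step 6: demand=2,sold=2 ship[2->3]=2 ship[1->2]=2 ship[0->1]=2 prod=2 -> inv=[2 2 2 16]

2 2 2 16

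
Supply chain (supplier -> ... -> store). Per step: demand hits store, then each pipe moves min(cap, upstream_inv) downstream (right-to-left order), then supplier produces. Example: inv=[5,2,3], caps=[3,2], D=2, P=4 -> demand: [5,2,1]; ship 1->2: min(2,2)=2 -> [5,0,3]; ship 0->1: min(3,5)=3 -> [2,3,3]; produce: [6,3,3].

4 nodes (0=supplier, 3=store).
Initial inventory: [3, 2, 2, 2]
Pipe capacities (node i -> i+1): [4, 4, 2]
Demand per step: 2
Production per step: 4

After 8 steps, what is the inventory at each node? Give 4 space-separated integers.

Step 1: demand=2,sold=2 ship[2->3]=2 ship[1->2]=2 ship[0->1]=3 prod=4 -> inv=[4 3 2 2]
Step 2: demand=2,sold=2 ship[2->3]=2 ship[1->2]=3 ship[0->1]=4 prod=4 -> inv=[4 4 3 2]
Step 3: demand=2,sold=2 ship[2->3]=2 ship[1->2]=4 ship[0->1]=4 prod=4 -> inv=[4 4 5 2]
Step 4: demand=2,sold=2 ship[2->3]=2 ship[1->2]=4 ship[0->1]=4 prod=4 -> inv=[4 4 7 2]
Step 5: demand=2,sold=2 ship[2->3]=2 ship[1->2]=4 ship[0->1]=4 prod=4 -> inv=[4 4 9 2]
Step 6: demand=2,sold=2 ship[2->3]=2 ship[1->2]=4 ship[0->1]=4 prod=4 -> inv=[4 4 11 2]
Step 7: demand=2,sold=2 ship[2->3]=2 ship[1->2]=4 ship[0->1]=4 prod=4 -> inv=[4 4 13 2]
Step 8: demand=2,sold=2 ship[2->3]=2 ship[1->2]=4 ship[0->1]=4 prod=4 -> inv=[4 4 15 2]

4 4 15 2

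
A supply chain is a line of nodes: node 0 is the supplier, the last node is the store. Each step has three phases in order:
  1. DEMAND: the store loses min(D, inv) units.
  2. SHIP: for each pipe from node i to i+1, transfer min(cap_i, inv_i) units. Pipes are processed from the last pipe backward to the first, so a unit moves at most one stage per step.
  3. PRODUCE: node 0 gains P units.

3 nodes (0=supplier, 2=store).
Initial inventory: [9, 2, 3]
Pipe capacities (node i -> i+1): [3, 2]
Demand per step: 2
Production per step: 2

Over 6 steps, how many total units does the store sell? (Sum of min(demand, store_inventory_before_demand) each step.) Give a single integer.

Answer: 12

Derivation:
Step 1: sold=2 (running total=2) -> [8 3 3]
Step 2: sold=2 (running total=4) -> [7 4 3]
Step 3: sold=2 (running total=6) -> [6 5 3]
Step 4: sold=2 (running total=8) -> [5 6 3]
Step 5: sold=2 (running total=10) -> [4 7 3]
Step 6: sold=2 (running total=12) -> [3 8 3]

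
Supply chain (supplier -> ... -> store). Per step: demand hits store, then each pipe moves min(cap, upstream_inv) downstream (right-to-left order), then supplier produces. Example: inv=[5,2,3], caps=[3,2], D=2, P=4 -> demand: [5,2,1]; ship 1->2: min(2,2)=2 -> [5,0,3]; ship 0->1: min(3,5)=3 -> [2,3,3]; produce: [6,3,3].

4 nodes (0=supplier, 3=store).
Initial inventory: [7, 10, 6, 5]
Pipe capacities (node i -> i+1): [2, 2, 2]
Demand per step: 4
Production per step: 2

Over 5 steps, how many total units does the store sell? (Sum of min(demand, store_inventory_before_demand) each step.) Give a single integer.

Answer: 13

Derivation:
Step 1: sold=4 (running total=4) -> [7 10 6 3]
Step 2: sold=3 (running total=7) -> [7 10 6 2]
Step 3: sold=2 (running total=9) -> [7 10 6 2]
Step 4: sold=2 (running total=11) -> [7 10 6 2]
Step 5: sold=2 (running total=13) -> [7 10 6 2]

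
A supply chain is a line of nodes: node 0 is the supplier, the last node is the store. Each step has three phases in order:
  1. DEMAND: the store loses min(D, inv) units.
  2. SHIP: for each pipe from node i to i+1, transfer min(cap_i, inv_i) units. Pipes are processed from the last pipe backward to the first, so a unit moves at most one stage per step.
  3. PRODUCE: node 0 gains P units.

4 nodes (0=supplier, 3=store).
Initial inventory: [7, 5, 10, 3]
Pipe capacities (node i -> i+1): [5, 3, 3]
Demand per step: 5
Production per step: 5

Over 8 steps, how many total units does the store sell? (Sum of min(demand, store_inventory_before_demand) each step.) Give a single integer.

Step 1: sold=3 (running total=3) -> [7 7 10 3]
Step 2: sold=3 (running total=6) -> [7 9 10 3]
Step 3: sold=3 (running total=9) -> [7 11 10 3]
Step 4: sold=3 (running total=12) -> [7 13 10 3]
Step 5: sold=3 (running total=15) -> [7 15 10 3]
Step 6: sold=3 (running total=18) -> [7 17 10 3]
Step 7: sold=3 (running total=21) -> [7 19 10 3]
Step 8: sold=3 (running total=24) -> [7 21 10 3]

Answer: 24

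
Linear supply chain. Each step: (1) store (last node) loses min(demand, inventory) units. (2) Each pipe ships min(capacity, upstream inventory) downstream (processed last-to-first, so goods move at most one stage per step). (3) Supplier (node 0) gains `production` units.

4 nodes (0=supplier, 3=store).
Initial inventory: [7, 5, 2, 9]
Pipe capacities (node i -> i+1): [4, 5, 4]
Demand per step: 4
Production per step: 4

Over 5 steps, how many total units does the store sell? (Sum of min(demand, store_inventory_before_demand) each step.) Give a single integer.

Step 1: sold=4 (running total=4) -> [7 4 5 7]
Step 2: sold=4 (running total=8) -> [7 4 5 7]
Step 3: sold=4 (running total=12) -> [7 4 5 7]
Step 4: sold=4 (running total=16) -> [7 4 5 7]
Step 5: sold=4 (running total=20) -> [7 4 5 7]

Answer: 20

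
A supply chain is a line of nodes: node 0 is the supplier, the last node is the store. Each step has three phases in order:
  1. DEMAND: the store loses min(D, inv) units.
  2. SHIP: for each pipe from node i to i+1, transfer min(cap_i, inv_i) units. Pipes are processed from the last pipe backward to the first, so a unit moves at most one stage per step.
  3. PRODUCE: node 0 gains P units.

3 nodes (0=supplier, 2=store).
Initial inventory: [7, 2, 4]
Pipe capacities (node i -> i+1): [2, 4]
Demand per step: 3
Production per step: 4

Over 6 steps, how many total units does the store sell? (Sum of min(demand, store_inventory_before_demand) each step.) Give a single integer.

Step 1: sold=3 (running total=3) -> [9 2 3]
Step 2: sold=3 (running total=6) -> [11 2 2]
Step 3: sold=2 (running total=8) -> [13 2 2]
Step 4: sold=2 (running total=10) -> [15 2 2]
Step 5: sold=2 (running total=12) -> [17 2 2]
Step 6: sold=2 (running total=14) -> [19 2 2]

Answer: 14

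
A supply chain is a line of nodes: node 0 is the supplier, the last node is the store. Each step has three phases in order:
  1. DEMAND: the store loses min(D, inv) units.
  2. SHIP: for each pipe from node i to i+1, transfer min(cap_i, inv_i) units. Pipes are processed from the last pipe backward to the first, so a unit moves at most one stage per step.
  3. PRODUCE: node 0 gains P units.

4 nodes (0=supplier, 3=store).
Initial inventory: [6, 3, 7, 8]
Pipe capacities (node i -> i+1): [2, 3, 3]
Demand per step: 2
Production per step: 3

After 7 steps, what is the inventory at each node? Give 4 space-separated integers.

Step 1: demand=2,sold=2 ship[2->3]=3 ship[1->2]=3 ship[0->1]=2 prod=3 -> inv=[7 2 7 9]
Step 2: demand=2,sold=2 ship[2->3]=3 ship[1->2]=2 ship[0->1]=2 prod=3 -> inv=[8 2 6 10]
Step 3: demand=2,sold=2 ship[2->3]=3 ship[1->2]=2 ship[0->1]=2 prod=3 -> inv=[9 2 5 11]
Step 4: demand=2,sold=2 ship[2->3]=3 ship[1->2]=2 ship[0->1]=2 prod=3 -> inv=[10 2 4 12]
Step 5: demand=2,sold=2 ship[2->3]=3 ship[1->2]=2 ship[0->1]=2 prod=3 -> inv=[11 2 3 13]
Step 6: demand=2,sold=2 ship[2->3]=3 ship[1->2]=2 ship[0->1]=2 prod=3 -> inv=[12 2 2 14]
Step 7: demand=2,sold=2 ship[2->3]=2 ship[1->2]=2 ship[0->1]=2 prod=3 -> inv=[13 2 2 14]

13 2 2 14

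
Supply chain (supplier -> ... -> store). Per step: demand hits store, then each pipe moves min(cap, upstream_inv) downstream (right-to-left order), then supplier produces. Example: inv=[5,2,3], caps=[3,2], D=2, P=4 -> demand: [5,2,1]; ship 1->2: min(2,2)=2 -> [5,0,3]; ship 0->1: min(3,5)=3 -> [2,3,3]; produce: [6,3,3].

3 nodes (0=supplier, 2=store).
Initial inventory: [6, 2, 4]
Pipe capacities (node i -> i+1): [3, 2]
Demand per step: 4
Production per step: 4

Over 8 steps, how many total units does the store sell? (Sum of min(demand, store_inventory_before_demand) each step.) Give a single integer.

Answer: 18

Derivation:
Step 1: sold=4 (running total=4) -> [7 3 2]
Step 2: sold=2 (running total=6) -> [8 4 2]
Step 3: sold=2 (running total=8) -> [9 5 2]
Step 4: sold=2 (running total=10) -> [10 6 2]
Step 5: sold=2 (running total=12) -> [11 7 2]
Step 6: sold=2 (running total=14) -> [12 8 2]
Step 7: sold=2 (running total=16) -> [13 9 2]
Step 8: sold=2 (running total=18) -> [14 10 2]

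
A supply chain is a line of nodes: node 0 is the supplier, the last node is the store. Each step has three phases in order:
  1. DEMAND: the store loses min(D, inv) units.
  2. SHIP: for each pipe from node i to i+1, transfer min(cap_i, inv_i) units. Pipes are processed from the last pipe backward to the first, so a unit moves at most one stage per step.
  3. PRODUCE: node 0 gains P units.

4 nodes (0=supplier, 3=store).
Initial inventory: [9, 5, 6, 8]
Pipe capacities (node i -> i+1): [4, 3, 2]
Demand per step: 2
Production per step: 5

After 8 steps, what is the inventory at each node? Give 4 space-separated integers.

Step 1: demand=2,sold=2 ship[2->3]=2 ship[1->2]=3 ship[0->1]=4 prod=5 -> inv=[10 6 7 8]
Step 2: demand=2,sold=2 ship[2->3]=2 ship[1->2]=3 ship[0->1]=4 prod=5 -> inv=[11 7 8 8]
Step 3: demand=2,sold=2 ship[2->3]=2 ship[1->2]=3 ship[0->1]=4 prod=5 -> inv=[12 8 9 8]
Step 4: demand=2,sold=2 ship[2->3]=2 ship[1->2]=3 ship[0->1]=4 prod=5 -> inv=[13 9 10 8]
Step 5: demand=2,sold=2 ship[2->3]=2 ship[1->2]=3 ship[0->1]=4 prod=5 -> inv=[14 10 11 8]
Step 6: demand=2,sold=2 ship[2->3]=2 ship[1->2]=3 ship[0->1]=4 prod=5 -> inv=[15 11 12 8]
Step 7: demand=2,sold=2 ship[2->3]=2 ship[1->2]=3 ship[0->1]=4 prod=5 -> inv=[16 12 13 8]
Step 8: demand=2,sold=2 ship[2->3]=2 ship[1->2]=3 ship[0->1]=4 prod=5 -> inv=[17 13 14 8]

17 13 14 8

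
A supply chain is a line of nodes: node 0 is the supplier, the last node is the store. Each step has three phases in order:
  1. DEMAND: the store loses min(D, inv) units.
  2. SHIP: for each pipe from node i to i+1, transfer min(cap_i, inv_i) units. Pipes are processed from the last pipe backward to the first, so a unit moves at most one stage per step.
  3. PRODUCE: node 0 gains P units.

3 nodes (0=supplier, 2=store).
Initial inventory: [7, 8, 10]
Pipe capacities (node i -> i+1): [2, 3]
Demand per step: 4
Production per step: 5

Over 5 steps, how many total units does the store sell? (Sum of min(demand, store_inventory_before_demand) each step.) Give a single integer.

Answer: 20

Derivation:
Step 1: sold=4 (running total=4) -> [10 7 9]
Step 2: sold=4 (running total=8) -> [13 6 8]
Step 3: sold=4 (running total=12) -> [16 5 7]
Step 4: sold=4 (running total=16) -> [19 4 6]
Step 5: sold=4 (running total=20) -> [22 3 5]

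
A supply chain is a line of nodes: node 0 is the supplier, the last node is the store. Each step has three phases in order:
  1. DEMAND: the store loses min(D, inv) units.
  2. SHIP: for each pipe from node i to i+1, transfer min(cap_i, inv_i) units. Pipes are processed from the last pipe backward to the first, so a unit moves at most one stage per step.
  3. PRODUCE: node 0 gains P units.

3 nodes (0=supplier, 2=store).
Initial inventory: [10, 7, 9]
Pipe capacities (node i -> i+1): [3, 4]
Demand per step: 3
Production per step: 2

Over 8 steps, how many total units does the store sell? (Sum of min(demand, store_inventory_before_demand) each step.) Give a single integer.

Answer: 24

Derivation:
Step 1: sold=3 (running total=3) -> [9 6 10]
Step 2: sold=3 (running total=6) -> [8 5 11]
Step 3: sold=3 (running total=9) -> [7 4 12]
Step 4: sold=3 (running total=12) -> [6 3 13]
Step 5: sold=3 (running total=15) -> [5 3 13]
Step 6: sold=3 (running total=18) -> [4 3 13]
Step 7: sold=3 (running total=21) -> [3 3 13]
Step 8: sold=3 (running total=24) -> [2 3 13]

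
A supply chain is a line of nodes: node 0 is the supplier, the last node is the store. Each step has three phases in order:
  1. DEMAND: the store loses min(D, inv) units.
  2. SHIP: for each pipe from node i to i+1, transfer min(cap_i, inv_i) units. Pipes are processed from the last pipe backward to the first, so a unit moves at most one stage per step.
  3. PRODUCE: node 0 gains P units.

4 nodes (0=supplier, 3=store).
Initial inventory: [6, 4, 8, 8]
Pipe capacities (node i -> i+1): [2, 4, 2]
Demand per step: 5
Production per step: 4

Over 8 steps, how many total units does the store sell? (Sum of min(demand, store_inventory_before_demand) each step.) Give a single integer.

Step 1: sold=5 (running total=5) -> [8 2 10 5]
Step 2: sold=5 (running total=10) -> [10 2 10 2]
Step 3: sold=2 (running total=12) -> [12 2 10 2]
Step 4: sold=2 (running total=14) -> [14 2 10 2]
Step 5: sold=2 (running total=16) -> [16 2 10 2]
Step 6: sold=2 (running total=18) -> [18 2 10 2]
Step 7: sold=2 (running total=20) -> [20 2 10 2]
Step 8: sold=2 (running total=22) -> [22 2 10 2]

Answer: 22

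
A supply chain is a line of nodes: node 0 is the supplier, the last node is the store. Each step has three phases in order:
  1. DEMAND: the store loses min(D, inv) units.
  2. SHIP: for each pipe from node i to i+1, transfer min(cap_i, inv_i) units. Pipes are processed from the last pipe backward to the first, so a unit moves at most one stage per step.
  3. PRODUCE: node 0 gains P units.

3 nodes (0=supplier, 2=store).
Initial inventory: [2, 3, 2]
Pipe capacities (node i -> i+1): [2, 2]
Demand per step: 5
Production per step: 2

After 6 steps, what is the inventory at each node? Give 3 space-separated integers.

Step 1: demand=5,sold=2 ship[1->2]=2 ship[0->1]=2 prod=2 -> inv=[2 3 2]
Step 2: demand=5,sold=2 ship[1->2]=2 ship[0->1]=2 prod=2 -> inv=[2 3 2]
Step 3: demand=5,sold=2 ship[1->2]=2 ship[0->1]=2 prod=2 -> inv=[2 3 2]
Step 4: demand=5,sold=2 ship[1->2]=2 ship[0->1]=2 prod=2 -> inv=[2 3 2]
Step 5: demand=5,sold=2 ship[1->2]=2 ship[0->1]=2 prod=2 -> inv=[2 3 2]
Step 6: demand=5,sold=2 ship[1->2]=2 ship[0->1]=2 prod=2 -> inv=[2 3 2]

2 3 2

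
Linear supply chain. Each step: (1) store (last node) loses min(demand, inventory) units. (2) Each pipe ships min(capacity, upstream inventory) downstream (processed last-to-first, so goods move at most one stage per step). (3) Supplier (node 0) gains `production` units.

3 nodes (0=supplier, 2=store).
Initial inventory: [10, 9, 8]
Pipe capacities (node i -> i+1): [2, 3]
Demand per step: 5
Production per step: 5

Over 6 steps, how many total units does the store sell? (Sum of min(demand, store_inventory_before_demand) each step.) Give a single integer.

Answer: 23

Derivation:
Step 1: sold=5 (running total=5) -> [13 8 6]
Step 2: sold=5 (running total=10) -> [16 7 4]
Step 3: sold=4 (running total=14) -> [19 6 3]
Step 4: sold=3 (running total=17) -> [22 5 3]
Step 5: sold=3 (running total=20) -> [25 4 3]
Step 6: sold=3 (running total=23) -> [28 3 3]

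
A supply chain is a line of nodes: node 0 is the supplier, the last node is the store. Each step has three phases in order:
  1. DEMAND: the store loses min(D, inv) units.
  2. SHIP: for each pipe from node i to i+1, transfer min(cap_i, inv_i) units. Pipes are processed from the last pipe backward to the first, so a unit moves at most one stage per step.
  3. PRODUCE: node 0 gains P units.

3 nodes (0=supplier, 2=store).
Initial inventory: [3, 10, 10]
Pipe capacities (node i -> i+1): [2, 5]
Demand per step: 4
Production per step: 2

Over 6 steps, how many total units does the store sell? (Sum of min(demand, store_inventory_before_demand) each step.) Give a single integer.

Answer: 24

Derivation:
Step 1: sold=4 (running total=4) -> [3 7 11]
Step 2: sold=4 (running total=8) -> [3 4 12]
Step 3: sold=4 (running total=12) -> [3 2 12]
Step 4: sold=4 (running total=16) -> [3 2 10]
Step 5: sold=4 (running total=20) -> [3 2 8]
Step 6: sold=4 (running total=24) -> [3 2 6]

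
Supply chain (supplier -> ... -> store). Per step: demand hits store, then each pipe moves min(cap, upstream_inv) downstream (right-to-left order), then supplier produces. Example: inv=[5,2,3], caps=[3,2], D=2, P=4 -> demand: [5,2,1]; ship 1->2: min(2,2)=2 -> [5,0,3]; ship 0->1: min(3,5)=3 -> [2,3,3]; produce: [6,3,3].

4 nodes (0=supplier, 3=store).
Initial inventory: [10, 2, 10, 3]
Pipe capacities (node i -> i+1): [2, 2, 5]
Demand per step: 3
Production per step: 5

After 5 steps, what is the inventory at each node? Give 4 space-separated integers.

Step 1: demand=3,sold=3 ship[2->3]=5 ship[1->2]=2 ship[0->1]=2 prod=5 -> inv=[13 2 7 5]
Step 2: demand=3,sold=3 ship[2->3]=5 ship[1->2]=2 ship[0->1]=2 prod=5 -> inv=[16 2 4 7]
Step 3: demand=3,sold=3 ship[2->3]=4 ship[1->2]=2 ship[0->1]=2 prod=5 -> inv=[19 2 2 8]
Step 4: demand=3,sold=3 ship[2->3]=2 ship[1->2]=2 ship[0->1]=2 prod=5 -> inv=[22 2 2 7]
Step 5: demand=3,sold=3 ship[2->3]=2 ship[1->2]=2 ship[0->1]=2 prod=5 -> inv=[25 2 2 6]

25 2 2 6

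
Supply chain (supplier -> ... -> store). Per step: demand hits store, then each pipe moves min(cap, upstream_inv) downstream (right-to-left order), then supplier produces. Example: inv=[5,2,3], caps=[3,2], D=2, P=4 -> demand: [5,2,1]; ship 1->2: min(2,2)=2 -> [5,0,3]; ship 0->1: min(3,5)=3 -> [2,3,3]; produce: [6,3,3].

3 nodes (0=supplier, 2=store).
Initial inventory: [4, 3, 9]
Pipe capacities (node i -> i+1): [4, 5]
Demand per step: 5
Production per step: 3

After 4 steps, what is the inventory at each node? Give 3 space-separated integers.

Step 1: demand=5,sold=5 ship[1->2]=3 ship[0->1]=4 prod=3 -> inv=[3 4 7]
Step 2: demand=5,sold=5 ship[1->2]=4 ship[0->1]=3 prod=3 -> inv=[3 3 6]
Step 3: demand=5,sold=5 ship[1->2]=3 ship[0->1]=3 prod=3 -> inv=[3 3 4]
Step 4: demand=5,sold=4 ship[1->2]=3 ship[0->1]=3 prod=3 -> inv=[3 3 3]

3 3 3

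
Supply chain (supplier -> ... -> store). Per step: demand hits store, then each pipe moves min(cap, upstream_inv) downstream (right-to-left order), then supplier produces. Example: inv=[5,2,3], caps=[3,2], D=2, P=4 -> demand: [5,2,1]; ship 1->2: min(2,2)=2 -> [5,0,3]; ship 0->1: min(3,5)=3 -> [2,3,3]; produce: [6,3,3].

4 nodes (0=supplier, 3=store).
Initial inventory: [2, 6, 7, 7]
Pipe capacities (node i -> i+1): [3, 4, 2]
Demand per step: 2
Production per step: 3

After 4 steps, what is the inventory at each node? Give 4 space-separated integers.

Step 1: demand=2,sold=2 ship[2->3]=2 ship[1->2]=4 ship[0->1]=2 prod=3 -> inv=[3 4 9 7]
Step 2: demand=2,sold=2 ship[2->3]=2 ship[1->2]=4 ship[0->1]=3 prod=3 -> inv=[3 3 11 7]
Step 3: demand=2,sold=2 ship[2->3]=2 ship[1->2]=3 ship[0->1]=3 prod=3 -> inv=[3 3 12 7]
Step 4: demand=2,sold=2 ship[2->3]=2 ship[1->2]=3 ship[0->1]=3 prod=3 -> inv=[3 3 13 7]

3 3 13 7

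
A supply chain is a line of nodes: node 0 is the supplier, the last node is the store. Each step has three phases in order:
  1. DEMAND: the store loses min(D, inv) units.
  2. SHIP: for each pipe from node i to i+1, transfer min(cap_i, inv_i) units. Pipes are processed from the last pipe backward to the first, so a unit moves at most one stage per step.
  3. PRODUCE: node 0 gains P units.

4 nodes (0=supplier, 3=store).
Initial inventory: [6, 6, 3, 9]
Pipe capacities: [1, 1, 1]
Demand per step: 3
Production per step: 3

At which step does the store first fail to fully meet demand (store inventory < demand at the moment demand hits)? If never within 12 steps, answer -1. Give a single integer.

Step 1: demand=3,sold=3 ship[2->3]=1 ship[1->2]=1 ship[0->1]=1 prod=3 -> [8 6 3 7]
Step 2: demand=3,sold=3 ship[2->3]=1 ship[1->2]=1 ship[0->1]=1 prod=3 -> [10 6 3 5]
Step 3: demand=3,sold=3 ship[2->3]=1 ship[1->2]=1 ship[0->1]=1 prod=3 -> [12 6 3 3]
Step 4: demand=3,sold=3 ship[2->3]=1 ship[1->2]=1 ship[0->1]=1 prod=3 -> [14 6 3 1]
Step 5: demand=3,sold=1 ship[2->3]=1 ship[1->2]=1 ship[0->1]=1 prod=3 -> [16 6 3 1]
Step 6: demand=3,sold=1 ship[2->3]=1 ship[1->2]=1 ship[0->1]=1 prod=3 -> [18 6 3 1]
Step 7: demand=3,sold=1 ship[2->3]=1 ship[1->2]=1 ship[0->1]=1 prod=3 -> [20 6 3 1]
Step 8: demand=3,sold=1 ship[2->3]=1 ship[1->2]=1 ship[0->1]=1 prod=3 -> [22 6 3 1]
Step 9: demand=3,sold=1 ship[2->3]=1 ship[1->2]=1 ship[0->1]=1 prod=3 -> [24 6 3 1]
Step 10: demand=3,sold=1 ship[2->3]=1 ship[1->2]=1 ship[0->1]=1 prod=3 -> [26 6 3 1]
Step 11: demand=3,sold=1 ship[2->3]=1 ship[1->2]=1 ship[0->1]=1 prod=3 -> [28 6 3 1]
Step 12: demand=3,sold=1 ship[2->3]=1 ship[1->2]=1 ship[0->1]=1 prod=3 -> [30 6 3 1]
First stockout at step 5

5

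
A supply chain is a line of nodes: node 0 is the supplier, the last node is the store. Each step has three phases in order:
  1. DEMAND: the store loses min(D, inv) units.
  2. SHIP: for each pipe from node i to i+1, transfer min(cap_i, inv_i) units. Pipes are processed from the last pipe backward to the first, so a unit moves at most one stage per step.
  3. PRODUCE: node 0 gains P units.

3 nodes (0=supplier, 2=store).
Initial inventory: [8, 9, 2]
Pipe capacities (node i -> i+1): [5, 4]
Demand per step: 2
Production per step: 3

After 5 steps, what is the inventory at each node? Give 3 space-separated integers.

Step 1: demand=2,sold=2 ship[1->2]=4 ship[0->1]=5 prod=3 -> inv=[6 10 4]
Step 2: demand=2,sold=2 ship[1->2]=4 ship[0->1]=5 prod=3 -> inv=[4 11 6]
Step 3: demand=2,sold=2 ship[1->2]=4 ship[0->1]=4 prod=3 -> inv=[3 11 8]
Step 4: demand=2,sold=2 ship[1->2]=4 ship[0->1]=3 prod=3 -> inv=[3 10 10]
Step 5: demand=2,sold=2 ship[1->2]=4 ship[0->1]=3 prod=3 -> inv=[3 9 12]

3 9 12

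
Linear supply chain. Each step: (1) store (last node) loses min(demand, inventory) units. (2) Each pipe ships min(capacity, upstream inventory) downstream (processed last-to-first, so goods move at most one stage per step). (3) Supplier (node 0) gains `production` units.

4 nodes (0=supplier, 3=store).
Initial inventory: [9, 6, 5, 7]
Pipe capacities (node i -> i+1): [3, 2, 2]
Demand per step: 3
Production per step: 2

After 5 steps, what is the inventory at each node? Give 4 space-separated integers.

Step 1: demand=3,sold=3 ship[2->3]=2 ship[1->2]=2 ship[0->1]=3 prod=2 -> inv=[8 7 5 6]
Step 2: demand=3,sold=3 ship[2->3]=2 ship[1->2]=2 ship[0->1]=3 prod=2 -> inv=[7 8 5 5]
Step 3: demand=3,sold=3 ship[2->3]=2 ship[1->2]=2 ship[0->1]=3 prod=2 -> inv=[6 9 5 4]
Step 4: demand=3,sold=3 ship[2->3]=2 ship[1->2]=2 ship[0->1]=3 prod=2 -> inv=[5 10 5 3]
Step 5: demand=3,sold=3 ship[2->3]=2 ship[1->2]=2 ship[0->1]=3 prod=2 -> inv=[4 11 5 2]

4 11 5 2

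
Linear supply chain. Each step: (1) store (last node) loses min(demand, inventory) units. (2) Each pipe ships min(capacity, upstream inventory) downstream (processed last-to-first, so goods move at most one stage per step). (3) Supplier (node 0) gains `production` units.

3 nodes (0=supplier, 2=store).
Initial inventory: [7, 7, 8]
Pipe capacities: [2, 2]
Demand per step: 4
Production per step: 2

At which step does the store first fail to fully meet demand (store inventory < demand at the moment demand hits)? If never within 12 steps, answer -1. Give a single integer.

Step 1: demand=4,sold=4 ship[1->2]=2 ship[0->1]=2 prod=2 -> [7 7 6]
Step 2: demand=4,sold=4 ship[1->2]=2 ship[0->1]=2 prod=2 -> [7 7 4]
Step 3: demand=4,sold=4 ship[1->2]=2 ship[0->1]=2 prod=2 -> [7 7 2]
Step 4: demand=4,sold=2 ship[1->2]=2 ship[0->1]=2 prod=2 -> [7 7 2]
Step 5: demand=4,sold=2 ship[1->2]=2 ship[0->1]=2 prod=2 -> [7 7 2]
Step 6: demand=4,sold=2 ship[1->2]=2 ship[0->1]=2 prod=2 -> [7 7 2]
Step 7: demand=4,sold=2 ship[1->2]=2 ship[0->1]=2 prod=2 -> [7 7 2]
Step 8: demand=4,sold=2 ship[1->2]=2 ship[0->1]=2 prod=2 -> [7 7 2]
Step 9: demand=4,sold=2 ship[1->2]=2 ship[0->1]=2 prod=2 -> [7 7 2]
Step 10: demand=4,sold=2 ship[1->2]=2 ship[0->1]=2 prod=2 -> [7 7 2]
Step 11: demand=4,sold=2 ship[1->2]=2 ship[0->1]=2 prod=2 -> [7 7 2]
Step 12: demand=4,sold=2 ship[1->2]=2 ship[0->1]=2 prod=2 -> [7 7 2]
First stockout at step 4

4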